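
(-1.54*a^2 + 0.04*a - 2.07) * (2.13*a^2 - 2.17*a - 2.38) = -3.2802*a^4 + 3.427*a^3 - 0.8307*a^2 + 4.3967*a + 4.9266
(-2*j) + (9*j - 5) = 7*j - 5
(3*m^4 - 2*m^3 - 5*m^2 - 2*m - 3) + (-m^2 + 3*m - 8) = 3*m^4 - 2*m^3 - 6*m^2 + m - 11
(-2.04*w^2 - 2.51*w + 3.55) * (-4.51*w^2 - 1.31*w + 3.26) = 9.2004*w^4 + 13.9925*w^3 - 19.3728*w^2 - 12.8331*w + 11.573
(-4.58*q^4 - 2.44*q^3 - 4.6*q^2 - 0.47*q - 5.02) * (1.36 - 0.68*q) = 3.1144*q^5 - 4.5696*q^4 - 0.1904*q^3 - 5.9364*q^2 + 2.7744*q - 6.8272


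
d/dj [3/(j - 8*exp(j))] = 3*(8*exp(j) - 1)/(j - 8*exp(j))^2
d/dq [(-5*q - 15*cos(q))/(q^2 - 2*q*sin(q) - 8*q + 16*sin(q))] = 5*(-2*(q + 3*cos(q))*(q*cos(q) - q + sin(q) - 8*cos(q) + 4) + (3*sin(q) - 1)*(q^2 - 2*q*sin(q) - 8*q + 16*sin(q)))/((q - 8)^2*(q - 2*sin(q))^2)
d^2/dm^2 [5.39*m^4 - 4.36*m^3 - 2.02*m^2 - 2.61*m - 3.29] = 64.68*m^2 - 26.16*m - 4.04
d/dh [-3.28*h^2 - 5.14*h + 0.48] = -6.56*h - 5.14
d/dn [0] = 0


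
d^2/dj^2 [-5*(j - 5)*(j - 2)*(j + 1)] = 60 - 30*j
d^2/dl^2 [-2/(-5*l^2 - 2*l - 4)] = 4*(-25*l^2 - 10*l + 4*(5*l + 1)^2 - 20)/(5*l^2 + 2*l + 4)^3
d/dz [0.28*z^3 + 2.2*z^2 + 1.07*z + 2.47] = 0.84*z^2 + 4.4*z + 1.07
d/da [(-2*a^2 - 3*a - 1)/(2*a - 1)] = (-4*a^2 + 4*a + 5)/(4*a^2 - 4*a + 1)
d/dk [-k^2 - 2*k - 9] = -2*k - 2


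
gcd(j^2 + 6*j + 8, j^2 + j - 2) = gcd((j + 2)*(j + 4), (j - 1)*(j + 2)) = j + 2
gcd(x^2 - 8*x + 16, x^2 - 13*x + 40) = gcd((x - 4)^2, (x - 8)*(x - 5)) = 1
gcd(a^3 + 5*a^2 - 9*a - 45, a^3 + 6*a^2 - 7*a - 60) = a^2 + 2*a - 15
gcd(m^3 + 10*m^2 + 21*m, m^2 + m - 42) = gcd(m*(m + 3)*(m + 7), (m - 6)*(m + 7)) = m + 7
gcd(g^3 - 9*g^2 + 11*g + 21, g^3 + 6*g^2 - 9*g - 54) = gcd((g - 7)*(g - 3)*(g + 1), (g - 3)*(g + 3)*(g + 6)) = g - 3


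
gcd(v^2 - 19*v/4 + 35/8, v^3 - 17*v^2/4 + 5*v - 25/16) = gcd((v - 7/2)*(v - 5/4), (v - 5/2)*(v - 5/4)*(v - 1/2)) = v - 5/4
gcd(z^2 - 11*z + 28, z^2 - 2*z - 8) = z - 4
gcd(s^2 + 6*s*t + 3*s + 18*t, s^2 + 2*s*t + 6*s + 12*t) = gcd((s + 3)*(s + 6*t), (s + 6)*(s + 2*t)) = 1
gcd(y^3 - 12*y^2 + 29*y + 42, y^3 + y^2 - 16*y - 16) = y + 1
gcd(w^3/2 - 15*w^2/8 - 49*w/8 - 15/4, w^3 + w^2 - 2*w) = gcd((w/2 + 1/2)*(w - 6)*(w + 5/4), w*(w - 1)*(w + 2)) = 1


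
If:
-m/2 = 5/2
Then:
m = -5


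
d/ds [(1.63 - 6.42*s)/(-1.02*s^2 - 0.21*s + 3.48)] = (-6.5484*s^2 + 3.3252*s - 21.9993)/(1.0404*s^4 + 0.4284*s^3 - 7.0551*s^2 - 1.4616*s + 12.1104)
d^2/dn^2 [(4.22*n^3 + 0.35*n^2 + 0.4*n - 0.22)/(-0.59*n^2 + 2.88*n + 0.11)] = (1.77635683940025e-15*n^5 - 1.4210854715202e-14*n^4 - 72.020412*n^3 - 7.698174*n^2 - 2.705076*n + 3.923062)/(0.205379*n^6 - 3.007584*n^5 + 14.566215*n^4 - 22.7664*n^3 - 2.715735*n^2 - 0.104544*n - 0.001331)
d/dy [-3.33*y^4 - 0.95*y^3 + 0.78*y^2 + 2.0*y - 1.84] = -13.32*y^3 - 2.85*y^2 + 1.56*y + 2.0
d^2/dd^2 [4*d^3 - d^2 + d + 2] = 24*d - 2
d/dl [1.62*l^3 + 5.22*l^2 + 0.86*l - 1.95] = 4.86*l^2 + 10.44*l + 0.86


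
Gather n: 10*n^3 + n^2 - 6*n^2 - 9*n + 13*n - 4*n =10*n^3 - 5*n^2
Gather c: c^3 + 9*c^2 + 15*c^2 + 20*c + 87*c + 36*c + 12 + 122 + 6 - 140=c^3 + 24*c^2 + 143*c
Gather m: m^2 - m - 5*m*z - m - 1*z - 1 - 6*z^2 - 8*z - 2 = m^2 + m*(-5*z - 2) - 6*z^2 - 9*z - 3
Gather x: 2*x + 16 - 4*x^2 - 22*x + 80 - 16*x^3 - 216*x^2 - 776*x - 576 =-16*x^3 - 220*x^2 - 796*x - 480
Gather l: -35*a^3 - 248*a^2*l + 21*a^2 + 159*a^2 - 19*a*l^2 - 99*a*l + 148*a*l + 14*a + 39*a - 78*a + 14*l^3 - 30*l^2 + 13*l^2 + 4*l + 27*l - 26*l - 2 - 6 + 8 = -35*a^3 + 180*a^2 - 25*a + 14*l^3 + l^2*(-19*a - 17) + l*(-248*a^2 + 49*a + 5)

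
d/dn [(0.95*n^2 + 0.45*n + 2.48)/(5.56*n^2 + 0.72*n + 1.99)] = (-1.818*n^2 - 23.7966*n - 0.8901)/(30.9136*n^4 + 8.0064*n^3 + 22.6472*n^2 + 2.8656*n + 3.9601)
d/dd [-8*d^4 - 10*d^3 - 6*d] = -32*d^3 - 30*d^2 - 6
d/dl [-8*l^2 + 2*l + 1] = 2 - 16*l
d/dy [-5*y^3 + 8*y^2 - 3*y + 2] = -15*y^2 + 16*y - 3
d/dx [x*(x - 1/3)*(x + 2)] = 3*x^2 + 10*x/3 - 2/3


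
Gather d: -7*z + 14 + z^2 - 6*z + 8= z^2 - 13*z + 22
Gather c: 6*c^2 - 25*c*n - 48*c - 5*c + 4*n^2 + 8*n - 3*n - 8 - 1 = 6*c^2 + c*(-25*n - 53) + 4*n^2 + 5*n - 9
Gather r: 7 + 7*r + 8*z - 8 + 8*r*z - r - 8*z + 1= r*(8*z + 6)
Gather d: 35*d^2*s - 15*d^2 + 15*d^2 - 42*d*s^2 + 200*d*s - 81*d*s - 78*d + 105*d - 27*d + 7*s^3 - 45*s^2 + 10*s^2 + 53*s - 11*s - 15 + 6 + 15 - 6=35*d^2*s + d*(-42*s^2 + 119*s) + 7*s^3 - 35*s^2 + 42*s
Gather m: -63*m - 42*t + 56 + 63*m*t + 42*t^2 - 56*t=m*(63*t - 63) + 42*t^2 - 98*t + 56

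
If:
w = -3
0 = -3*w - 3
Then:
No Solution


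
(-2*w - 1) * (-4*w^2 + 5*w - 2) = 8*w^3 - 6*w^2 - w + 2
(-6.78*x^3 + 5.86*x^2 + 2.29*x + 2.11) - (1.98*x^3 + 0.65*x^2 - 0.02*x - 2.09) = -8.76*x^3 + 5.21*x^2 + 2.31*x + 4.2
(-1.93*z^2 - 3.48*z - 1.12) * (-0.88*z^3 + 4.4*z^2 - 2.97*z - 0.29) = 1.6984*z^5 - 5.4296*z^4 - 8.5943*z^3 + 5.9673*z^2 + 4.3356*z + 0.3248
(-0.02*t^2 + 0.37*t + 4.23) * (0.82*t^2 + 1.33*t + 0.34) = -0.0164*t^4 + 0.2768*t^3 + 3.9539*t^2 + 5.7517*t + 1.4382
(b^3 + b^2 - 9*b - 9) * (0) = 0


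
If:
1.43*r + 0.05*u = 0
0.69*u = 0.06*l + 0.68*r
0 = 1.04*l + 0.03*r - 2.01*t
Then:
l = 11.8962703962704*u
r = -0.034965034965035*u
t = 6.15476231894142*u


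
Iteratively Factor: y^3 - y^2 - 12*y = (y + 3)*(y^2 - 4*y) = (y - 4)*(y + 3)*(y)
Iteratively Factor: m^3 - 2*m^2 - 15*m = (m + 3)*(m^2 - 5*m) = m*(m + 3)*(m - 5)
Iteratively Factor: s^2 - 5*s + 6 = (s - 3)*(s - 2)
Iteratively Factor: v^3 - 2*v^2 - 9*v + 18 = (v - 3)*(v^2 + v - 6) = (v - 3)*(v - 2)*(v + 3)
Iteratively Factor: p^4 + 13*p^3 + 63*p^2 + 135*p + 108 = (p + 3)*(p^3 + 10*p^2 + 33*p + 36) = (p + 3)*(p + 4)*(p^2 + 6*p + 9) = (p + 3)^2*(p + 4)*(p + 3)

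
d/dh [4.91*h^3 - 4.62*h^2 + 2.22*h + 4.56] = 14.73*h^2 - 9.24*h + 2.22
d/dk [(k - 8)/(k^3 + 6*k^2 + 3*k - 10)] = (k^3 + 6*k^2 + 3*k - 3*(k - 8)*(k^2 + 4*k + 1) - 10)/(k^3 + 6*k^2 + 3*k - 10)^2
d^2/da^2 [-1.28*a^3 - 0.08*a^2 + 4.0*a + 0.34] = -7.68*a - 0.16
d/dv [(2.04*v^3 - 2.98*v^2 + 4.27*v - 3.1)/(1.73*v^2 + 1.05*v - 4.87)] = (3.5292*v^4 + 4.284*v^3 - 40.3205*v^2 + 39.7512*v - 17.5399)/(2.9929*v^4 + 3.633*v^3 - 15.7477*v^2 - 10.227*v + 23.7169)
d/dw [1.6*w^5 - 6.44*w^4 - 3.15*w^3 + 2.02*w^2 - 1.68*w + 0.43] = 8.0*w^4 - 25.76*w^3 - 9.45*w^2 + 4.04*w - 1.68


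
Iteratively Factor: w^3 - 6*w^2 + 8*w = (w - 2)*(w^2 - 4*w) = w*(w - 2)*(w - 4)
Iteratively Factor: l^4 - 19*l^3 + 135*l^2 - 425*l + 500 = (l - 5)*(l^3 - 14*l^2 + 65*l - 100) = (l - 5)*(l - 4)*(l^2 - 10*l + 25) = (l - 5)^2*(l - 4)*(l - 5)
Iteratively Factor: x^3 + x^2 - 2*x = (x + 2)*(x^2 - x) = (x - 1)*(x + 2)*(x)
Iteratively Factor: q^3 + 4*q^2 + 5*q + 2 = (q + 1)*(q^2 + 3*q + 2) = (q + 1)^2*(q + 2)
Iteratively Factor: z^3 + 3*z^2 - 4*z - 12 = (z + 2)*(z^2 + z - 6) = (z - 2)*(z + 2)*(z + 3)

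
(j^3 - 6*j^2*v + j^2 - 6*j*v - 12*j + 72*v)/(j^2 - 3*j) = j - 6*v + 4 - 24*v/j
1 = 1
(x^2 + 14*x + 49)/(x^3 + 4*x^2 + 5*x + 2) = (x^2 + 14*x + 49)/(x^3 + 4*x^2 + 5*x + 2)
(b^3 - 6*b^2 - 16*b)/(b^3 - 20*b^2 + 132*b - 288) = b*(b + 2)/(b^2 - 12*b + 36)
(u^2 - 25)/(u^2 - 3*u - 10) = (u + 5)/(u + 2)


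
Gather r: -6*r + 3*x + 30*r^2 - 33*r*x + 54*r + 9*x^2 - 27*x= 30*r^2 + r*(48 - 33*x) + 9*x^2 - 24*x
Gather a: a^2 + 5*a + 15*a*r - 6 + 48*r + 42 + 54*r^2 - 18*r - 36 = a^2 + a*(15*r + 5) + 54*r^2 + 30*r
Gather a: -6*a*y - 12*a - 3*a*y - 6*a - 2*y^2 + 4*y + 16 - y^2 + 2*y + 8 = a*(-9*y - 18) - 3*y^2 + 6*y + 24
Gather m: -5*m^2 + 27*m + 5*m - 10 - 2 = -5*m^2 + 32*m - 12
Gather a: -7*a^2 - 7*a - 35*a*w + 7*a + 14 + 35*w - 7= -7*a^2 - 35*a*w + 35*w + 7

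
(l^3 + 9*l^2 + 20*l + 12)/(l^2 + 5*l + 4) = (l^2 + 8*l + 12)/(l + 4)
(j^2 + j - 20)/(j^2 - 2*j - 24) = (-j^2 - j + 20)/(-j^2 + 2*j + 24)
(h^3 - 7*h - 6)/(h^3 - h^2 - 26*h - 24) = (h^2 - h - 6)/(h^2 - 2*h - 24)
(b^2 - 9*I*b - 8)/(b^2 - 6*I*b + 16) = (b - I)/(b + 2*I)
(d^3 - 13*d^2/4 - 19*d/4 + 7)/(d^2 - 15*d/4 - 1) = (4*d^2 + 3*d - 7)/(4*d + 1)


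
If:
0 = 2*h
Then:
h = 0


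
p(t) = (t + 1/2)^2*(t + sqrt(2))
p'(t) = (t + 1/2)^2 + (t + sqrt(2))*(2*t + 1)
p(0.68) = 2.92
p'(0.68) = 6.33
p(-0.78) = 0.05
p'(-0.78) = -0.28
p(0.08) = 0.50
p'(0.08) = 2.07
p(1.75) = 16.02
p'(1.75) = 19.30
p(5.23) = 218.15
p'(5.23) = 108.98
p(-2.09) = -1.71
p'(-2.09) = 4.68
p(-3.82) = -26.52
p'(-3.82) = 27.00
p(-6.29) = -163.46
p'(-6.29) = 89.99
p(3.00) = 54.07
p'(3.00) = 43.15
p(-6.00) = -138.72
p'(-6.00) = 80.69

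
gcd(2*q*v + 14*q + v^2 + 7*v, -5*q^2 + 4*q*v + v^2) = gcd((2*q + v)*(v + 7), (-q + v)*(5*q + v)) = 1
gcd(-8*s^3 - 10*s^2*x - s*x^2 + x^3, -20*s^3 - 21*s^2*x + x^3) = s + x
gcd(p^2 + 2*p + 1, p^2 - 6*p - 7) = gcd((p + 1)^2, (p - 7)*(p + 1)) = p + 1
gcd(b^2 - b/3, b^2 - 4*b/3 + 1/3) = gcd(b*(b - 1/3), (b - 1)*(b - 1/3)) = b - 1/3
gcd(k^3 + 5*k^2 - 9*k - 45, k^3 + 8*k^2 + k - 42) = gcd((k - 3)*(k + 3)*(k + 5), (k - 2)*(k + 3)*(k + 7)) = k + 3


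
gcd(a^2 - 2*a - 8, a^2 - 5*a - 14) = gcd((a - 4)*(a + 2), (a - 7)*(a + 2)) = a + 2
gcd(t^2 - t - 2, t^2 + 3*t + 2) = t + 1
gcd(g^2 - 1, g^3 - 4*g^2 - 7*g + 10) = g - 1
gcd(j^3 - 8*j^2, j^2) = j^2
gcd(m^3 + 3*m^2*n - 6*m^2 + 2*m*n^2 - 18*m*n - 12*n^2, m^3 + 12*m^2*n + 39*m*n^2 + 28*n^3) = m + n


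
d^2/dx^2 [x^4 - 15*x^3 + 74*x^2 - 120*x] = 12*x^2 - 90*x + 148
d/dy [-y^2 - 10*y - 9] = -2*y - 10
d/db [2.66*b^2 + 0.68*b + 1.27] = 5.32*b + 0.68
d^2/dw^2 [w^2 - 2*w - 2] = 2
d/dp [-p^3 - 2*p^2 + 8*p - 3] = -3*p^2 - 4*p + 8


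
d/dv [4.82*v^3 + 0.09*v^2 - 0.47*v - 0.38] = 14.46*v^2 + 0.18*v - 0.47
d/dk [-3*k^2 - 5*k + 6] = -6*k - 5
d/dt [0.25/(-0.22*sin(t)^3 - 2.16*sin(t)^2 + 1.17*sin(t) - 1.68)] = (0.165*sin(t)^2 + 1.08*sin(t) - 0.2925)*cos(t)/(0.22*sin(t)^3 + 2.16*sin(t)^2 - 1.17*sin(t) + 1.68)^2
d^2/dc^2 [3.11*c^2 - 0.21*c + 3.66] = 6.22000000000000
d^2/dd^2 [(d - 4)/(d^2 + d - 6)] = 2*(3*(1 - d)*(d^2 + d - 6) + (d - 4)*(2*d + 1)^2)/(d^2 + d - 6)^3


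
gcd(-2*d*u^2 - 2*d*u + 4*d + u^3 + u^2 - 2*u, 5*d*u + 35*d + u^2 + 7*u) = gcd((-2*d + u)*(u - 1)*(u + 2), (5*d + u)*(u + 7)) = 1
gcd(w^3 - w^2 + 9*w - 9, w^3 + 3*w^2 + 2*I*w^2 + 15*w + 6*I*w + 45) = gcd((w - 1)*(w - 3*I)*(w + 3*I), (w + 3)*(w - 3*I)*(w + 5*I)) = w - 3*I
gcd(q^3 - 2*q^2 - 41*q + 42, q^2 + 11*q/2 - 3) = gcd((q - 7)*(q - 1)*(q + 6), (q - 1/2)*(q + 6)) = q + 6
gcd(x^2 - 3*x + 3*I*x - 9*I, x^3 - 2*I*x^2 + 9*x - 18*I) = x + 3*I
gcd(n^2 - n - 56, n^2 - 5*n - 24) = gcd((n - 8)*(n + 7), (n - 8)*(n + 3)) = n - 8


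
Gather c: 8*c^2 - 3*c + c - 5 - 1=8*c^2 - 2*c - 6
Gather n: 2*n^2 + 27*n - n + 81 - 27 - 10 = 2*n^2 + 26*n + 44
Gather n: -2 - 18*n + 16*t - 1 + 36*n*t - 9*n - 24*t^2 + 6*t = n*(36*t - 27) - 24*t^2 + 22*t - 3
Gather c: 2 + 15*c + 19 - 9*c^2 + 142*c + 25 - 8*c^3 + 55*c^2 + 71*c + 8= -8*c^3 + 46*c^2 + 228*c + 54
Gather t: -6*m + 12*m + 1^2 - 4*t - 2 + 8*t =6*m + 4*t - 1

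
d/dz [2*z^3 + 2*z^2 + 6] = 2*z*(3*z + 2)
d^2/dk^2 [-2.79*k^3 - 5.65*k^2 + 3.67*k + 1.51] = -16.74*k - 11.3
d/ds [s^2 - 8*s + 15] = 2*s - 8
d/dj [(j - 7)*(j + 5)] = 2*j - 2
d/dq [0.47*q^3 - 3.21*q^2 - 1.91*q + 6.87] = 1.41*q^2 - 6.42*q - 1.91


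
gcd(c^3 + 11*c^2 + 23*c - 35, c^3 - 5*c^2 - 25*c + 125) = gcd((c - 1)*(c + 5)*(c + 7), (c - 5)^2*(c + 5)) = c + 5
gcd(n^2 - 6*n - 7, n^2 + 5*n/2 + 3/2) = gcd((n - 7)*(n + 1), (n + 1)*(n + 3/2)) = n + 1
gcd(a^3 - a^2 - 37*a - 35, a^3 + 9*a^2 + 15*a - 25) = a + 5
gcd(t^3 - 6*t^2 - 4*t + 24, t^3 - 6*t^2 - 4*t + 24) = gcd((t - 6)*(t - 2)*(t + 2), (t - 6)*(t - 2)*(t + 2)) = t^3 - 6*t^2 - 4*t + 24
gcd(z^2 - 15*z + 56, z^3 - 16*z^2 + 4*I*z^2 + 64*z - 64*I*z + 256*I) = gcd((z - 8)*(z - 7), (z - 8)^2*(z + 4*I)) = z - 8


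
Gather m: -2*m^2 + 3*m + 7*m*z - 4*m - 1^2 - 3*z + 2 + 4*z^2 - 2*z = -2*m^2 + m*(7*z - 1) + 4*z^2 - 5*z + 1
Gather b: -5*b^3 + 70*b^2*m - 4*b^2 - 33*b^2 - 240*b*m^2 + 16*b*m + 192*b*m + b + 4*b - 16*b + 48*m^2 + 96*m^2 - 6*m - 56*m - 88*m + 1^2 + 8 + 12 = -5*b^3 + b^2*(70*m - 37) + b*(-240*m^2 + 208*m - 11) + 144*m^2 - 150*m + 21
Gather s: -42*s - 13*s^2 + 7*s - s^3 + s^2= -s^3 - 12*s^2 - 35*s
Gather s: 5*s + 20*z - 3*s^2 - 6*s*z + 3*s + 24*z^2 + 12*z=-3*s^2 + s*(8 - 6*z) + 24*z^2 + 32*z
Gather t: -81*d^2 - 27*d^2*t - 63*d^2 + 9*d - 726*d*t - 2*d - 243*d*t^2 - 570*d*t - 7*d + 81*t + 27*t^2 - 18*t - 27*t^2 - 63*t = -144*d^2 - 243*d*t^2 + t*(-27*d^2 - 1296*d)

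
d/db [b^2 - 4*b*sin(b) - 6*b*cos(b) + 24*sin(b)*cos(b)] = 6*b*sin(b) - 4*b*cos(b) + 2*b - 4*sin(b) - 6*cos(b) + 24*cos(2*b)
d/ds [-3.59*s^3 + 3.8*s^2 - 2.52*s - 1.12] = -10.77*s^2 + 7.6*s - 2.52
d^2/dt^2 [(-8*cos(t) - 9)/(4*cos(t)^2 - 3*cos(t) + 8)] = (-288*(1 - cos(2*t))^2*cos(t) - 168*(1 - cos(2*t))^2 - 1261*cos(t) + 399*cos(2*t)/2 + 273*cos(3*t) + 64*cos(5*t) + 1683/2)/(3*cos(t) - 2*cos(2*t) - 10)^3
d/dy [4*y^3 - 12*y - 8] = 12*y^2 - 12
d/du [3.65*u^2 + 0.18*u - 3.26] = 7.3*u + 0.18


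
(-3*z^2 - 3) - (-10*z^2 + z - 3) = 7*z^2 - z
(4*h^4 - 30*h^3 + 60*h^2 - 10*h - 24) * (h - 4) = 4*h^5 - 46*h^4 + 180*h^3 - 250*h^2 + 16*h + 96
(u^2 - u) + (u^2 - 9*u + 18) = 2*u^2 - 10*u + 18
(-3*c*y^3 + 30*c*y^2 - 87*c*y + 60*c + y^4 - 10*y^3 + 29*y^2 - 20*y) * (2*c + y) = -6*c^2*y^3 + 60*c^2*y^2 - 174*c^2*y + 120*c^2 - c*y^4 + 10*c*y^3 - 29*c*y^2 + 20*c*y + y^5 - 10*y^4 + 29*y^3 - 20*y^2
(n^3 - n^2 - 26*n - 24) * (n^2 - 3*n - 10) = n^5 - 4*n^4 - 33*n^3 + 64*n^2 + 332*n + 240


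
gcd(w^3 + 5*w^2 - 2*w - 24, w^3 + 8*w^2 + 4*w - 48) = w^2 + 2*w - 8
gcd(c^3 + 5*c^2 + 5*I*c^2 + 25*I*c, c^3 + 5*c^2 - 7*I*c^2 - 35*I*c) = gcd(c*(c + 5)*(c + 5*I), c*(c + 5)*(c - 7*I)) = c^2 + 5*c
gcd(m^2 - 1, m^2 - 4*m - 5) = m + 1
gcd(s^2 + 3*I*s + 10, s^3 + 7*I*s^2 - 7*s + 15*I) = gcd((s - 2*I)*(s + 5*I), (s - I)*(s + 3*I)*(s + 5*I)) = s + 5*I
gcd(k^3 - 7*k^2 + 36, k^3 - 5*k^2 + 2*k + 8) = 1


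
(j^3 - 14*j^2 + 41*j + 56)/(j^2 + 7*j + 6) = (j^2 - 15*j + 56)/(j + 6)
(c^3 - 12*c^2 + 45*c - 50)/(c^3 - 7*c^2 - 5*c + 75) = (c - 2)/(c + 3)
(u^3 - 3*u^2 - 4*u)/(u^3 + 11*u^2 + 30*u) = (u^2 - 3*u - 4)/(u^2 + 11*u + 30)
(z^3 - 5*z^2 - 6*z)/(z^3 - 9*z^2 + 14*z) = (z^2 - 5*z - 6)/(z^2 - 9*z + 14)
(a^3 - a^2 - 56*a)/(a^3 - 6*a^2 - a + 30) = a*(a^2 - a - 56)/(a^3 - 6*a^2 - a + 30)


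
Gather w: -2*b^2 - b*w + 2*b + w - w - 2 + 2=-2*b^2 - b*w + 2*b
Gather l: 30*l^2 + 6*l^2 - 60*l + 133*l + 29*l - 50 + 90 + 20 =36*l^2 + 102*l + 60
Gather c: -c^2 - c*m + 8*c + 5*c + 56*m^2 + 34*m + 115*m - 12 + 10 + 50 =-c^2 + c*(13 - m) + 56*m^2 + 149*m + 48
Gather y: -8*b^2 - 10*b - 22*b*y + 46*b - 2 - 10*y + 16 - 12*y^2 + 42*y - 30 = -8*b^2 + 36*b - 12*y^2 + y*(32 - 22*b) - 16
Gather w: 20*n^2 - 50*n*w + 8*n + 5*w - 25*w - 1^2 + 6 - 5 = 20*n^2 + 8*n + w*(-50*n - 20)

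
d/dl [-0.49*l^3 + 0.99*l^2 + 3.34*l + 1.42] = -1.47*l^2 + 1.98*l + 3.34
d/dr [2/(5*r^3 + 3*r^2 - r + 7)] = 2*(-15*r^2 - 6*r + 1)/(5*r^3 + 3*r^2 - r + 7)^2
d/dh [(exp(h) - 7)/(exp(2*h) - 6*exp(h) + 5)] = (-2*(exp(h) - 7)*(exp(h) - 3) + exp(2*h) - 6*exp(h) + 5)*exp(h)/(exp(2*h) - 6*exp(h) + 5)^2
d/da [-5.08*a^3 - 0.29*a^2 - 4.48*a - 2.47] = -15.24*a^2 - 0.58*a - 4.48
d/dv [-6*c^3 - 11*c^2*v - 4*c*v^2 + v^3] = -11*c^2 - 8*c*v + 3*v^2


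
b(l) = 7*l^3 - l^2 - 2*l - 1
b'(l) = 21*l^2 - 2*l - 2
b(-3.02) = -196.89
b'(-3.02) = 195.57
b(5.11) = 896.70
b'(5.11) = 536.13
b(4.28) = 520.94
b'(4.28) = 374.13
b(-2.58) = -122.71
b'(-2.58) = 142.94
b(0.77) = 0.06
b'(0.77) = 8.91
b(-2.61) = -127.05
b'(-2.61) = 146.27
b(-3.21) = -236.42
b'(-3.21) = 220.81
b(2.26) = 70.17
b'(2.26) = 100.74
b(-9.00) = -5167.00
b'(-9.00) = 1717.00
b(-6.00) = -1537.00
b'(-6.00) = 766.00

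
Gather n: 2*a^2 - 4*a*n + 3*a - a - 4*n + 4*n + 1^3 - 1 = 2*a^2 - 4*a*n + 2*a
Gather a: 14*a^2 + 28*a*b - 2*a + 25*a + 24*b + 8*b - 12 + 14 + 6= 14*a^2 + a*(28*b + 23) + 32*b + 8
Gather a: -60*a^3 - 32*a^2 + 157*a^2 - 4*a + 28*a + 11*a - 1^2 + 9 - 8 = -60*a^3 + 125*a^2 + 35*a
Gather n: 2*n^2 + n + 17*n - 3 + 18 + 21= 2*n^2 + 18*n + 36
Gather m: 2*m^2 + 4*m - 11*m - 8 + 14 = 2*m^2 - 7*m + 6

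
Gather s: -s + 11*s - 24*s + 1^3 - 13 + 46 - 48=-14*s - 14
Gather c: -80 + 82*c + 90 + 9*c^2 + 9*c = 9*c^2 + 91*c + 10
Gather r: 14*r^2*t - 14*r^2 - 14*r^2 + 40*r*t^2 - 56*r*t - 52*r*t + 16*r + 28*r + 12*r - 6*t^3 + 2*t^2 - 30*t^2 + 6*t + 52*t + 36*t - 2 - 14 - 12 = r^2*(14*t - 28) + r*(40*t^2 - 108*t + 56) - 6*t^3 - 28*t^2 + 94*t - 28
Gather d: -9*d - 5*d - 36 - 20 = -14*d - 56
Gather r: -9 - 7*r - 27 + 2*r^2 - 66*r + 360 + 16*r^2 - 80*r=18*r^2 - 153*r + 324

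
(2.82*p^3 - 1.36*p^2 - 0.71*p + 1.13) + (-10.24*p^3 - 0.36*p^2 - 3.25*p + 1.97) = -7.42*p^3 - 1.72*p^2 - 3.96*p + 3.1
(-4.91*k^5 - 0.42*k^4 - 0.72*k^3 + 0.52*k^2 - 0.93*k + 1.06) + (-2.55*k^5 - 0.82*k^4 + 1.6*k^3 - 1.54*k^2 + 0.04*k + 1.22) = -7.46*k^5 - 1.24*k^4 + 0.88*k^3 - 1.02*k^2 - 0.89*k + 2.28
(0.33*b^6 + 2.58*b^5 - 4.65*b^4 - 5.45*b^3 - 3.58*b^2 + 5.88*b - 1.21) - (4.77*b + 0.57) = 0.33*b^6 + 2.58*b^5 - 4.65*b^4 - 5.45*b^3 - 3.58*b^2 + 1.11*b - 1.78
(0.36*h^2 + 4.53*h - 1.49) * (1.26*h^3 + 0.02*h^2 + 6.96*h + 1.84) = 0.4536*h^5 + 5.715*h^4 + 0.7188*h^3 + 32.1614*h^2 - 2.0352*h - 2.7416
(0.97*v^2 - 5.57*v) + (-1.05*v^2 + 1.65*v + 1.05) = -0.0800000000000001*v^2 - 3.92*v + 1.05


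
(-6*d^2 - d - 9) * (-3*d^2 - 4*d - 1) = 18*d^4 + 27*d^3 + 37*d^2 + 37*d + 9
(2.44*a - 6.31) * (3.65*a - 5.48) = 8.906*a^2 - 36.4027*a + 34.5788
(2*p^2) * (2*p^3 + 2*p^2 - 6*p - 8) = 4*p^5 + 4*p^4 - 12*p^3 - 16*p^2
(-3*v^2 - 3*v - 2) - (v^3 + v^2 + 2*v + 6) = -v^3 - 4*v^2 - 5*v - 8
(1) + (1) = 2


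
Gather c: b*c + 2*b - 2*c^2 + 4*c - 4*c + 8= b*c + 2*b - 2*c^2 + 8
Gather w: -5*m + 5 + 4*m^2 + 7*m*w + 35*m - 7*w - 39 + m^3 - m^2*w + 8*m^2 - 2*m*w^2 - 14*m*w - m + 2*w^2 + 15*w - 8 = m^3 + 12*m^2 + 29*m + w^2*(2 - 2*m) + w*(-m^2 - 7*m + 8) - 42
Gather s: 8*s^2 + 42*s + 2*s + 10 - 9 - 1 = 8*s^2 + 44*s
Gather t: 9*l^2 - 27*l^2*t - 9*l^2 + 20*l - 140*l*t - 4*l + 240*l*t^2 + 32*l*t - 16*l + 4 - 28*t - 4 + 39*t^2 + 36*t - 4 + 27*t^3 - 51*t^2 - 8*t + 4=27*t^3 + t^2*(240*l - 12) + t*(-27*l^2 - 108*l)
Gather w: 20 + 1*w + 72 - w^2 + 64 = -w^2 + w + 156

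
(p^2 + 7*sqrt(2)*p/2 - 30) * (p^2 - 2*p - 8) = p^4 - 2*p^3 + 7*sqrt(2)*p^3/2 - 38*p^2 - 7*sqrt(2)*p^2 - 28*sqrt(2)*p + 60*p + 240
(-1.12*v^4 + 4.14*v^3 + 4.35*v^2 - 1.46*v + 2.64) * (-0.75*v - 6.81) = 0.84*v^5 + 4.5222*v^4 - 31.4559*v^3 - 28.5285*v^2 + 7.9626*v - 17.9784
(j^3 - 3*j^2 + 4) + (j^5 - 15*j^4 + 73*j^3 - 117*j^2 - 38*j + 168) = j^5 - 15*j^4 + 74*j^3 - 120*j^2 - 38*j + 172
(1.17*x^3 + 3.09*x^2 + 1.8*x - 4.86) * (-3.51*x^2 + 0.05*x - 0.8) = -4.1067*x^5 - 10.7874*x^4 - 7.0995*x^3 + 14.6766*x^2 - 1.683*x + 3.888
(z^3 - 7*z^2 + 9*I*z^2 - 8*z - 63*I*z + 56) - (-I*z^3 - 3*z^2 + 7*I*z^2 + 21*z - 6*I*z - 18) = z^3 + I*z^3 - 4*z^2 + 2*I*z^2 - 29*z - 57*I*z + 74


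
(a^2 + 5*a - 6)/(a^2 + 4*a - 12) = (a - 1)/(a - 2)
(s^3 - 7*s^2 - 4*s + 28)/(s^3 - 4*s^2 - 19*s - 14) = (s - 2)/(s + 1)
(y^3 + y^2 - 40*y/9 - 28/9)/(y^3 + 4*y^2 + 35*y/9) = (3*y^2 - 4*y - 4)/(y*(3*y + 5))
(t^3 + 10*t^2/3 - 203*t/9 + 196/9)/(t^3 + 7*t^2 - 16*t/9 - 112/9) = (3*t - 7)/(3*t + 4)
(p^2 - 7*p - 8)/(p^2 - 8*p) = (p + 1)/p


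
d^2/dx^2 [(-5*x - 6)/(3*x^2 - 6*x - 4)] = 6*(12*(x - 1)^2*(5*x + 6) + (15*x - 4)*(-3*x^2 + 6*x + 4))/(-3*x^2 + 6*x + 4)^3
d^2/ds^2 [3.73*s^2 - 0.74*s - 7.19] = 7.46000000000000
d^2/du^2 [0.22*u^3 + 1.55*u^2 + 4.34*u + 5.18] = 1.32*u + 3.1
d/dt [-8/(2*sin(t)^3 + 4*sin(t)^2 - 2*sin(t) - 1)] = 16*(8*sin(2*t) - cos(t) - 3*cos(3*t))/(-sin(t) - sin(3*t) - 4*cos(2*t) + 2)^2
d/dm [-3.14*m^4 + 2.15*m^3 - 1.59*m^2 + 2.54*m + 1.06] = -12.56*m^3 + 6.45*m^2 - 3.18*m + 2.54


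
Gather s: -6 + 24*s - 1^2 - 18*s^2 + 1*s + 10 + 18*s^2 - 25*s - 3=0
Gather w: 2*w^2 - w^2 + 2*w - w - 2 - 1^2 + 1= w^2 + w - 2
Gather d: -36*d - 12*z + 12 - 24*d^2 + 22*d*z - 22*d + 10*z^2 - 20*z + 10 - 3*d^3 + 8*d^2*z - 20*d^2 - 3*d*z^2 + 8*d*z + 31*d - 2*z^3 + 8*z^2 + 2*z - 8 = -3*d^3 + d^2*(8*z - 44) + d*(-3*z^2 + 30*z - 27) - 2*z^3 + 18*z^2 - 30*z + 14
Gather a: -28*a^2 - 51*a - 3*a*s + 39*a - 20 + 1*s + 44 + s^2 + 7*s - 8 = -28*a^2 + a*(-3*s - 12) + s^2 + 8*s + 16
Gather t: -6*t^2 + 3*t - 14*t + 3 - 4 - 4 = -6*t^2 - 11*t - 5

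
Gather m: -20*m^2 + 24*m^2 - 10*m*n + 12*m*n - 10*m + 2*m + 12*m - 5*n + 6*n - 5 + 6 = 4*m^2 + m*(2*n + 4) + n + 1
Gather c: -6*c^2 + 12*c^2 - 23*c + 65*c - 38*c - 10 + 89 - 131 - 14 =6*c^2 + 4*c - 66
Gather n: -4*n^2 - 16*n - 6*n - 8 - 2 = -4*n^2 - 22*n - 10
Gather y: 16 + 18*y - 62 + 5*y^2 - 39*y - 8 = 5*y^2 - 21*y - 54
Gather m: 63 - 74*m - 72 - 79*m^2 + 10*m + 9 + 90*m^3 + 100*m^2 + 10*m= 90*m^3 + 21*m^2 - 54*m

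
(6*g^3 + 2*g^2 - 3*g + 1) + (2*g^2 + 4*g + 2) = 6*g^3 + 4*g^2 + g + 3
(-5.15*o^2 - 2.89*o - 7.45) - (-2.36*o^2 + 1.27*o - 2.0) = -2.79*o^2 - 4.16*o - 5.45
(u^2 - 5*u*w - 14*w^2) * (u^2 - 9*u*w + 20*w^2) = u^4 - 14*u^3*w + 51*u^2*w^2 + 26*u*w^3 - 280*w^4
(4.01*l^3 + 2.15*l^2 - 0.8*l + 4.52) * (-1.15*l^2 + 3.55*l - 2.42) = -4.6115*l^5 + 11.763*l^4 - 1.1517*l^3 - 13.241*l^2 + 17.982*l - 10.9384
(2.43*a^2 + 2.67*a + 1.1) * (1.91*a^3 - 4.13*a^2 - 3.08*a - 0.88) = 4.6413*a^5 - 4.9362*a^4 - 16.4105*a^3 - 14.905*a^2 - 5.7376*a - 0.968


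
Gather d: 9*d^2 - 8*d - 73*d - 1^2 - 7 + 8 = 9*d^2 - 81*d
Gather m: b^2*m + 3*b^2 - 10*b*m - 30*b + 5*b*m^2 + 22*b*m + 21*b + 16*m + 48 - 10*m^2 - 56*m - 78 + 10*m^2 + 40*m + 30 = 3*b^2 + 5*b*m^2 - 9*b + m*(b^2 + 12*b)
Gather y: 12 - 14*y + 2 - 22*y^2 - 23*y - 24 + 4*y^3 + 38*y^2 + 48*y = 4*y^3 + 16*y^2 + 11*y - 10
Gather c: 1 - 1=0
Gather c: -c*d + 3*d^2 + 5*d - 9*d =-c*d + 3*d^2 - 4*d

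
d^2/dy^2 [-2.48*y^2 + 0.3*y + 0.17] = -4.96000000000000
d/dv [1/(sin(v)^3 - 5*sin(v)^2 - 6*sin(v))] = (-3*cos(v) + 10/tan(v) + 6*cos(v)/sin(v)^2)/((sin(v) - 6)^2*(sin(v) + 1)^2)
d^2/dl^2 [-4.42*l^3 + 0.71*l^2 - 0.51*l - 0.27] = 1.42 - 26.52*l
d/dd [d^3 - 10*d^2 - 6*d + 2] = 3*d^2 - 20*d - 6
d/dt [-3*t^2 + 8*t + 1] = 8 - 6*t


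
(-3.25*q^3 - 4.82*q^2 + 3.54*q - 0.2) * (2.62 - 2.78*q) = 9.035*q^4 + 4.8846*q^3 - 22.4696*q^2 + 9.8308*q - 0.524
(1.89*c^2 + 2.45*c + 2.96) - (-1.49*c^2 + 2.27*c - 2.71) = 3.38*c^2 + 0.18*c + 5.67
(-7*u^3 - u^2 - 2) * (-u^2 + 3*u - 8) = 7*u^5 - 20*u^4 + 53*u^3 + 10*u^2 - 6*u + 16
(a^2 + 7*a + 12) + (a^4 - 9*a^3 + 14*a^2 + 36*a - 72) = a^4 - 9*a^3 + 15*a^2 + 43*a - 60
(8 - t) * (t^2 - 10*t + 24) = -t^3 + 18*t^2 - 104*t + 192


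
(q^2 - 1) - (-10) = q^2 + 9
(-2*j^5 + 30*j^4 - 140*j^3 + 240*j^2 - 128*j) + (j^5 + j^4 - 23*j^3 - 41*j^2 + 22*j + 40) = -j^5 + 31*j^4 - 163*j^3 + 199*j^2 - 106*j + 40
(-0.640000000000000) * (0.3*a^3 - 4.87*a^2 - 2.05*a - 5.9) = -0.192*a^3 + 3.1168*a^2 + 1.312*a + 3.776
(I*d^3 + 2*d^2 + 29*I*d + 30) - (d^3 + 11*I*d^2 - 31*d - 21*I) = -d^3 + I*d^3 + 2*d^2 - 11*I*d^2 + 31*d + 29*I*d + 30 + 21*I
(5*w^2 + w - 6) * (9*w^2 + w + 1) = 45*w^4 + 14*w^3 - 48*w^2 - 5*w - 6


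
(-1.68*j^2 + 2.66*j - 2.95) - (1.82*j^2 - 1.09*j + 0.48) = -3.5*j^2 + 3.75*j - 3.43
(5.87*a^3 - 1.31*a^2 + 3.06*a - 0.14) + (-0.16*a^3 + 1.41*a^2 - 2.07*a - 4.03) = 5.71*a^3 + 0.0999999999999999*a^2 + 0.99*a - 4.17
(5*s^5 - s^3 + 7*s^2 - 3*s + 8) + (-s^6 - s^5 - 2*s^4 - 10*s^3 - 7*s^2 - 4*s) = -s^6 + 4*s^5 - 2*s^4 - 11*s^3 - 7*s + 8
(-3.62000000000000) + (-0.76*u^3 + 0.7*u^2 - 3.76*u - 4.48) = -0.76*u^3 + 0.7*u^2 - 3.76*u - 8.1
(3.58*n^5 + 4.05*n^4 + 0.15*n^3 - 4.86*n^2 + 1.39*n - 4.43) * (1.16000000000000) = 4.1528*n^5 + 4.698*n^4 + 0.174*n^3 - 5.6376*n^2 + 1.6124*n - 5.1388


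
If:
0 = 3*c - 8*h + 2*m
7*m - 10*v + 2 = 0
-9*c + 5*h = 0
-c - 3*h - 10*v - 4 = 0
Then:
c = -60/463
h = -108/463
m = -342/463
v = -734/2315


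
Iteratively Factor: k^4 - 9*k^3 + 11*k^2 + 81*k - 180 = (k - 4)*(k^3 - 5*k^2 - 9*k + 45) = (k - 5)*(k - 4)*(k^2 - 9) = (k - 5)*(k - 4)*(k - 3)*(k + 3)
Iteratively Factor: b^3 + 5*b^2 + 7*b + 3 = (b + 3)*(b^2 + 2*b + 1) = (b + 1)*(b + 3)*(b + 1)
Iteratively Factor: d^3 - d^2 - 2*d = (d + 1)*(d^2 - 2*d) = (d - 2)*(d + 1)*(d)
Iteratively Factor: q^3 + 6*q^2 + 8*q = (q)*(q^2 + 6*q + 8) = q*(q + 2)*(q + 4)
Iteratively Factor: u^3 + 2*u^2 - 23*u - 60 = (u + 3)*(u^2 - u - 20) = (u + 3)*(u + 4)*(u - 5)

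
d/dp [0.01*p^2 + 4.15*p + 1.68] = 0.02*p + 4.15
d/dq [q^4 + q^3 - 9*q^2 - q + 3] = 4*q^3 + 3*q^2 - 18*q - 1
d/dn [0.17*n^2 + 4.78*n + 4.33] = 0.34*n + 4.78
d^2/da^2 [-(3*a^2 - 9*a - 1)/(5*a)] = 2/(5*a^3)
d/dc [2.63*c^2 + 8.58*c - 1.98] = 5.26*c + 8.58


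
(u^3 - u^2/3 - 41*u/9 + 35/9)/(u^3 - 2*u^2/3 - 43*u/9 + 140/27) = 3*(u - 1)/(3*u - 4)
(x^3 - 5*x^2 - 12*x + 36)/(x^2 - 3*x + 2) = (x^2 - 3*x - 18)/(x - 1)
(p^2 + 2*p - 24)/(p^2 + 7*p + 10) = (p^2 + 2*p - 24)/(p^2 + 7*p + 10)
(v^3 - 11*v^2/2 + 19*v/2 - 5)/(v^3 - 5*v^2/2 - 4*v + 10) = (v - 1)/(v + 2)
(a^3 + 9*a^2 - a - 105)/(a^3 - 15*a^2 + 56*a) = (a^3 + 9*a^2 - a - 105)/(a*(a^2 - 15*a + 56))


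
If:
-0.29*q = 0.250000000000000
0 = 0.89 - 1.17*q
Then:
No Solution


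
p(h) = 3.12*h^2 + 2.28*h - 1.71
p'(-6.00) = -35.16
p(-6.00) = 96.93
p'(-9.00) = -53.88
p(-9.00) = 230.49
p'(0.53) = 5.59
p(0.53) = 0.37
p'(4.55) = 30.67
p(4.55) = 73.26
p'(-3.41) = -19.00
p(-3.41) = 26.79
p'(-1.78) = -8.83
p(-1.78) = 4.12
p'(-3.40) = -18.94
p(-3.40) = 26.61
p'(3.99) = 27.18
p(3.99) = 57.06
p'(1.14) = 9.39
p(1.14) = 4.94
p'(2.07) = 15.20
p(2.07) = 16.38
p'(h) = 6.24*h + 2.28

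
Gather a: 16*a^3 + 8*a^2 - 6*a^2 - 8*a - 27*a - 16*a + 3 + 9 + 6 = 16*a^3 + 2*a^2 - 51*a + 18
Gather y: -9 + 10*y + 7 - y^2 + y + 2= -y^2 + 11*y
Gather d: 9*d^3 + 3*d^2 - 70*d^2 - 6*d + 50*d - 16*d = 9*d^3 - 67*d^2 + 28*d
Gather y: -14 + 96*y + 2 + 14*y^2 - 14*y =14*y^2 + 82*y - 12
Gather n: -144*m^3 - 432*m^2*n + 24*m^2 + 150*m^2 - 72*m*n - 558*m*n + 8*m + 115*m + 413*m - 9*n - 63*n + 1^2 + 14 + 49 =-144*m^3 + 174*m^2 + 536*m + n*(-432*m^2 - 630*m - 72) + 64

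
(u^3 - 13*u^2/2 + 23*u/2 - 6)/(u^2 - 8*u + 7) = (u^2 - 11*u/2 + 6)/(u - 7)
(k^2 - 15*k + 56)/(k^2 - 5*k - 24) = (k - 7)/(k + 3)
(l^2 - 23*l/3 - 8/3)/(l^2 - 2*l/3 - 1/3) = (l - 8)/(l - 1)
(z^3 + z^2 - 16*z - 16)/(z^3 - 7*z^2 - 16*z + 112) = (z + 1)/(z - 7)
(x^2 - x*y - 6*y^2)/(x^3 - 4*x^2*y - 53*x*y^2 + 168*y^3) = (x + 2*y)/(x^2 - x*y - 56*y^2)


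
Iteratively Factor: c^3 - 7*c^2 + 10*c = (c - 2)*(c^2 - 5*c) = c*(c - 2)*(c - 5)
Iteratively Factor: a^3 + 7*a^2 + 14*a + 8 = (a + 2)*(a^2 + 5*a + 4) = (a + 2)*(a + 4)*(a + 1)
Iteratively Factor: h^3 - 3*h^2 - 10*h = (h + 2)*(h^2 - 5*h) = h*(h + 2)*(h - 5)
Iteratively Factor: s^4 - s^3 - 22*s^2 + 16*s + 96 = (s - 4)*(s^3 + 3*s^2 - 10*s - 24) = (s - 4)*(s - 3)*(s^2 + 6*s + 8) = (s - 4)*(s - 3)*(s + 4)*(s + 2)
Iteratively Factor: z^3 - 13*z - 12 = (z - 4)*(z^2 + 4*z + 3) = (z - 4)*(z + 3)*(z + 1)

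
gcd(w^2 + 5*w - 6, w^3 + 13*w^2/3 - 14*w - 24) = w + 6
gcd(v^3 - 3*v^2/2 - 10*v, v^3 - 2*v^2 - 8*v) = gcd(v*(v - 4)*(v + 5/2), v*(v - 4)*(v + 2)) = v^2 - 4*v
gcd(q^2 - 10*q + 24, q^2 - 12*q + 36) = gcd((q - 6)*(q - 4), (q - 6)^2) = q - 6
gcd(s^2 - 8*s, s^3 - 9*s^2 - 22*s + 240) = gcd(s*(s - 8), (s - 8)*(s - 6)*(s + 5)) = s - 8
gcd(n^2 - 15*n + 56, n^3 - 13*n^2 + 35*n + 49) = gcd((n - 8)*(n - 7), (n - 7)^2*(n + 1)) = n - 7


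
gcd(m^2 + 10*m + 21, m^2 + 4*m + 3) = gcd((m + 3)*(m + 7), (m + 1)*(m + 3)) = m + 3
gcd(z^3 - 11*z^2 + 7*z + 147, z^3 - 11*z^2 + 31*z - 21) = z - 7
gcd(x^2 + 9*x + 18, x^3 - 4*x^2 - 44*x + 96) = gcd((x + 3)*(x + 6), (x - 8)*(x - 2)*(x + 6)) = x + 6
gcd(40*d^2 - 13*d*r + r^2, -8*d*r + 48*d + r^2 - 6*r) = -8*d + r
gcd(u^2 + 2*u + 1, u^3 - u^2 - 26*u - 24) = u + 1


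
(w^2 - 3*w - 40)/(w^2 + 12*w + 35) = (w - 8)/(w + 7)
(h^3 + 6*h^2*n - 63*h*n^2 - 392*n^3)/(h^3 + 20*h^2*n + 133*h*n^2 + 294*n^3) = (h - 8*n)/(h + 6*n)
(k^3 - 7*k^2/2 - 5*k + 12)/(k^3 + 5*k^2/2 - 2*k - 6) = (k - 4)/(k + 2)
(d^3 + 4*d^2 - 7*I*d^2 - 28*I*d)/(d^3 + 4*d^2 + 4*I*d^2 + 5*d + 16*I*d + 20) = d*(d - 7*I)/(d^2 + 4*I*d + 5)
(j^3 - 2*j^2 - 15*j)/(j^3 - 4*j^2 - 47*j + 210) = j*(j + 3)/(j^2 + j - 42)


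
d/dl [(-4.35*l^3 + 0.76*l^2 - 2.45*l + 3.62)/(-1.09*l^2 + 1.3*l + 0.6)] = (4.7415*l^4 - 11.31*l^3 - 9.5125*l^2 + 8.8036*l - 6.176)/(1.1881*l^4 - 2.834*l^3 + 0.382*l^2 + 1.56*l + 0.36)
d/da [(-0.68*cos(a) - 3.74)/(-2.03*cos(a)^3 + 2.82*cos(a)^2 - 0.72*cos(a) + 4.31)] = (2.7608*cos(a)^3 + 20.859*cos(a)^2 - 21.0936*cos(a) + 5.6236)*sin(a)/(4.1209*cos(a)^6 - 11.4492*cos(a)^5 + 10.8756*cos(a)^4 - 21.5594*cos(a)^3 + 24.8268*cos(a)^2 - 6.2064*cos(a) + 18.5761)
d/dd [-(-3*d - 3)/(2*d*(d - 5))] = 3*(-d^2 - 2*d + 5)/(2*d^2*(d^2 - 10*d + 25))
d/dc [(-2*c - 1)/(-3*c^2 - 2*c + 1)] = 2*(-3*c^2 - 3*c - 2)/(9*c^4 + 12*c^3 - 2*c^2 - 4*c + 1)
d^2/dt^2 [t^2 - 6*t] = 2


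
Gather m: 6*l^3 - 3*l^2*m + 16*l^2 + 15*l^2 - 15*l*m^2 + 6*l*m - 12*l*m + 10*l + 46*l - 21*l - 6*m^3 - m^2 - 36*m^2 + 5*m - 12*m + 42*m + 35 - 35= 6*l^3 + 31*l^2 + 35*l - 6*m^3 + m^2*(-15*l - 37) + m*(-3*l^2 - 6*l + 35)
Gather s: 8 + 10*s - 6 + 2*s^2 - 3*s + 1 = 2*s^2 + 7*s + 3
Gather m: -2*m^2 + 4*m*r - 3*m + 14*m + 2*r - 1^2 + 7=-2*m^2 + m*(4*r + 11) + 2*r + 6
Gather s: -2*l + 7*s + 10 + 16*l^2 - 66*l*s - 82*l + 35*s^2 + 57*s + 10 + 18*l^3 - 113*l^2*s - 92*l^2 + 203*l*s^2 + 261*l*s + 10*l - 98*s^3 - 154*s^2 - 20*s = 18*l^3 - 76*l^2 - 74*l - 98*s^3 + s^2*(203*l - 119) + s*(-113*l^2 + 195*l + 44) + 20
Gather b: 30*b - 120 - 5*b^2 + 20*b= -5*b^2 + 50*b - 120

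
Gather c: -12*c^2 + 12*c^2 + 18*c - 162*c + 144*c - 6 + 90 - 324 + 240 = 0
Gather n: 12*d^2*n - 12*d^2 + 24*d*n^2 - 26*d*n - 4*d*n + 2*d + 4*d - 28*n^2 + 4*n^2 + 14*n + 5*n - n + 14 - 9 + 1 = -12*d^2 + 6*d + n^2*(24*d - 24) + n*(12*d^2 - 30*d + 18) + 6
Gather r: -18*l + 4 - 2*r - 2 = -18*l - 2*r + 2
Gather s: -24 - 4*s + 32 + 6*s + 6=2*s + 14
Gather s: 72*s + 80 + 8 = 72*s + 88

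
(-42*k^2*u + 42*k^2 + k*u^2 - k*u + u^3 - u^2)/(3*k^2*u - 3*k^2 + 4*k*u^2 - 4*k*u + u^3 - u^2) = (-42*k^2 + k*u + u^2)/(3*k^2 + 4*k*u + u^2)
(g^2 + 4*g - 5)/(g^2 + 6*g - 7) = (g + 5)/(g + 7)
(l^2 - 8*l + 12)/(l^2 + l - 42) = (l - 2)/(l + 7)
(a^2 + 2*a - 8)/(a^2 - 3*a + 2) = (a + 4)/(a - 1)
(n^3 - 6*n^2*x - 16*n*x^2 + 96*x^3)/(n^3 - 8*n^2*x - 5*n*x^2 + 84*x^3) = (-n^2 + 2*n*x + 24*x^2)/(-n^2 + 4*n*x + 21*x^2)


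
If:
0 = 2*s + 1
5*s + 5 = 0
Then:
No Solution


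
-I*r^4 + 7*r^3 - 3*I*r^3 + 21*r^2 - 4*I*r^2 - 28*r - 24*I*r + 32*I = (r + 4)*(r - I)*(r + 8*I)*(-I*r + I)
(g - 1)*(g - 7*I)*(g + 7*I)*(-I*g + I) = -I*g^4 + 2*I*g^3 - 50*I*g^2 + 98*I*g - 49*I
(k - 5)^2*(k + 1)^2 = k^4 - 8*k^3 + 6*k^2 + 40*k + 25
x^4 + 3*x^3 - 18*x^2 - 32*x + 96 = (x - 3)*(x - 2)*(x + 4)^2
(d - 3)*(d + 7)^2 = d^3 + 11*d^2 + 7*d - 147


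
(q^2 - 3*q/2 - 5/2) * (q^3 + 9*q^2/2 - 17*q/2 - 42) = q^5 + 3*q^4 - 71*q^3/4 - 81*q^2/2 + 337*q/4 + 105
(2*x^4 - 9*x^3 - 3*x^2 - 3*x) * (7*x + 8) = 14*x^5 - 47*x^4 - 93*x^3 - 45*x^2 - 24*x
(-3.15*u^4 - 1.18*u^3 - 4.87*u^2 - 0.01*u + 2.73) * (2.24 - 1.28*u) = 4.032*u^5 - 5.5456*u^4 + 3.5904*u^3 - 10.896*u^2 - 3.5168*u + 6.1152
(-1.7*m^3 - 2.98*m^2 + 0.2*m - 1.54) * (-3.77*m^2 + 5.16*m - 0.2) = 6.409*m^5 + 2.4626*m^4 - 15.7908*m^3 + 7.4338*m^2 - 7.9864*m + 0.308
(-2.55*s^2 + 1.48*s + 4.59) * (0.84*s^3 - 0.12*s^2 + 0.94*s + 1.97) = -2.142*s^5 + 1.5492*s^4 + 1.281*s^3 - 4.1831*s^2 + 7.2302*s + 9.0423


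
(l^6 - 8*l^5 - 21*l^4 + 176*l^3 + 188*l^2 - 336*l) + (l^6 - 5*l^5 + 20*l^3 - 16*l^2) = 2*l^6 - 13*l^5 - 21*l^4 + 196*l^3 + 172*l^2 - 336*l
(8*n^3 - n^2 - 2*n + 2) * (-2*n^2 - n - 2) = -16*n^5 - 6*n^4 - 11*n^3 + 2*n - 4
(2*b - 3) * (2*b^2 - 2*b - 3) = 4*b^3 - 10*b^2 + 9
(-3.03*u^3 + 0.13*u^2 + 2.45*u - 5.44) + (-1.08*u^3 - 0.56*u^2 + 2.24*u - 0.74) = -4.11*u^3 - 0.43*u^2 + 4.69*u - 6.18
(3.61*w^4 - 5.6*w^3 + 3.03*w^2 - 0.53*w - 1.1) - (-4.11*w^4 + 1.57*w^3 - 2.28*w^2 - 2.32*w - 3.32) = 7.72*w^4 - 7.17*w^3 + 5.31*w^2 + 1.79*w + 2.22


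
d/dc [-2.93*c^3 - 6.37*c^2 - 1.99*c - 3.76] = -8.79*c^2 - 12.74*c - 1.99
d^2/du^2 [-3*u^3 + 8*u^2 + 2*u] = 16 - 18*u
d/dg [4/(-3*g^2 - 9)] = 8*g/(3*(g^2 + 3)^2)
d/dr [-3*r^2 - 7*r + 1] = -6*r - 7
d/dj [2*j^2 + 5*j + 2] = 4*j + 5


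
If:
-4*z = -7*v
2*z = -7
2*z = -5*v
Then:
No Solution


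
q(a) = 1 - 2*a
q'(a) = -2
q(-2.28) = 5.56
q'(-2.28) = -2.00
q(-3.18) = 7.36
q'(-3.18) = -2.00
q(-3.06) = 7.12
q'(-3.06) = -2.00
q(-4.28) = 9.56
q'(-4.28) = -2.00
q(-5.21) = 11.42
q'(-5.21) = -2.00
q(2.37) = -3.74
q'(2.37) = -2.00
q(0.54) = -0.08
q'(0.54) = -2.00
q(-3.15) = 7.30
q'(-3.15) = -2.00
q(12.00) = -23.00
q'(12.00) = -2.00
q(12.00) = -23.00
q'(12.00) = -2.00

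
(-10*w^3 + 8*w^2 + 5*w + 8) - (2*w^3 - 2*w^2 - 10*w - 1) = -12*w^3 + 10*w^2 + 15*w + 9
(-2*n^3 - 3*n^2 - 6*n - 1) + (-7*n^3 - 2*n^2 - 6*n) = -9*n^3 - 5*n^2 - 12*n - 1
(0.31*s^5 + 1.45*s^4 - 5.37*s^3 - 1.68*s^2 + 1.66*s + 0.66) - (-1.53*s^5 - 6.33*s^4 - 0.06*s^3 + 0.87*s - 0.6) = 1.84*s^5 + 7.78*s^4 - 5.31*s^3 - 1.68*s^2 + 0.79*s + 1.26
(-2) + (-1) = -3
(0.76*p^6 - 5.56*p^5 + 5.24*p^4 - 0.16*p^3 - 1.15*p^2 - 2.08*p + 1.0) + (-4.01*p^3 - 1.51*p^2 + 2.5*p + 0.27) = 0.76*p^6 - 5.56*p^5 + 5.24*p^4 - 4.17*p^3 - 2.66*p^2 + 0.42*p + 1.27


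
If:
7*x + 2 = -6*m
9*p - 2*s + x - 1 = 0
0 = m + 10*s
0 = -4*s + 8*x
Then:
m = -40/113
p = 119/1017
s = 4/113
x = 2/113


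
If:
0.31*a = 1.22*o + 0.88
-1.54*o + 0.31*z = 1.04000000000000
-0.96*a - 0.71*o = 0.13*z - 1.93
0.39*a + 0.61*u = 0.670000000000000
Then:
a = 1.89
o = -0.24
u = -0.11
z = 2.16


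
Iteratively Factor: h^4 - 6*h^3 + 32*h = (h - 4)*(h^3 - 2*h^2 - 8*h) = (h - 4)^2*(h^2 + 2*h) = h*(h - 4)^2*(h + 2)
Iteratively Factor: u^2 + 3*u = (u)*(u + 3)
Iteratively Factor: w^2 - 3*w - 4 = (w - 4)*(w + 1)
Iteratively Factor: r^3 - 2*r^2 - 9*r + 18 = (r + 3)*(r^2 - 5*r + 6) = (r - 3)*(r + 3)*(r - 2)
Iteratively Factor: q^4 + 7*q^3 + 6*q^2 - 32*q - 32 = (q - 2)*(q^3 + 9*q^2 + 24*q + 16) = (q - 2)*(q + 4)*(q^2 + 5*q + 4) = (q - 2)*(q + 4)^2*(q + 1)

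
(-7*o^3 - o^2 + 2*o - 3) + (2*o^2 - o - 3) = -7*o^3 + o^2 + o - 6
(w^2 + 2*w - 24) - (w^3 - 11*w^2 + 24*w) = -w^3 + 12*w^2 - 22*w - 24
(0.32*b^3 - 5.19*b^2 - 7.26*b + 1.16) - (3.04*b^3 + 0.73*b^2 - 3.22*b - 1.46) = -2.72*b^3 - 5.92*b^2 - 4.04*b + 2.62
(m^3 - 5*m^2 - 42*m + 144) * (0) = 0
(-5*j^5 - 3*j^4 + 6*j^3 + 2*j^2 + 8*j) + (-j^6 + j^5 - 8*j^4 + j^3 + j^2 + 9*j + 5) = -j^6 - 4*j^5 - 11*j^4 + 7*j^3 + 3*j^2 + 17*j + 5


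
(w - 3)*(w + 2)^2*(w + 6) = w^4 + 7*w^3 - 2*w^2 - 60*w - 72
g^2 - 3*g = g*(g - 3)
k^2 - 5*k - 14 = (k - 7)*(k + 2)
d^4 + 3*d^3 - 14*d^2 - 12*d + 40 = (d - 2)^2*(d + 2)*(d + 5)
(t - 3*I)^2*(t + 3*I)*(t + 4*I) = t^4 + I*t^3 + 21*t^2 + 9*I*t + 108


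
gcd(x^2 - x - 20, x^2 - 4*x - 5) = x - 5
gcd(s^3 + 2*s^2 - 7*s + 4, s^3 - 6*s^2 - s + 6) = s - 1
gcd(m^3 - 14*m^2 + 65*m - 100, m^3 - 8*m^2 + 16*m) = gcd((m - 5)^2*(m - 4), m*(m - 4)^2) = m - 4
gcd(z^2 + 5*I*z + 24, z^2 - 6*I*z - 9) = z - 3*I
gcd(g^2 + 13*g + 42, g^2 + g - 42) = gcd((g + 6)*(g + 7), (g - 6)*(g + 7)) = g + 7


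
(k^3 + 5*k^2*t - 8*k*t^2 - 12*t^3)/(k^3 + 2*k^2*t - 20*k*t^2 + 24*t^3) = (-k - t)/(-k + 2*t)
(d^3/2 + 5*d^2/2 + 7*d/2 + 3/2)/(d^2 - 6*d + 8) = (d^3 + 5*d^2 + 7*d + 3)/(2*(d^2 - 6*d + 8))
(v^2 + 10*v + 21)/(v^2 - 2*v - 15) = (v + 7)/(v - 5)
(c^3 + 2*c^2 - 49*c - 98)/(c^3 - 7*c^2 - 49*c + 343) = (c + 2)/(c - 7)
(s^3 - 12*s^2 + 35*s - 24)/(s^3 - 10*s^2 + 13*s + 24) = (s - 1)/(s + 1)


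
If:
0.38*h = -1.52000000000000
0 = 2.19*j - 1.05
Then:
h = -4.00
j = 0.48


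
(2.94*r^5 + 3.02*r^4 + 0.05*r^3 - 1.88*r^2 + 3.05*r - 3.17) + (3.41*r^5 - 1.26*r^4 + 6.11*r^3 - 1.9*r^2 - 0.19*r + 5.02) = 6.35*r^5 + 1.76*r^4 + 6.16*r^3 - 3.78*r^2 + 2.86*r + 1.85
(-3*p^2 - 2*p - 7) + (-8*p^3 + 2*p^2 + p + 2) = -8*p^3 - p^2 - p - 5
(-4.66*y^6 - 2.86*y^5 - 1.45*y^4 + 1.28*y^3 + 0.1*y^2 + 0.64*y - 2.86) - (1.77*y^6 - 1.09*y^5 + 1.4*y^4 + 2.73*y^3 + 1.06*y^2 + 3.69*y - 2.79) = -6.43*y^6 - 1.77*y^5 - 2.85*y^4 - 1.45*y^3 - 0.96*y^2 - 3.05*y - 0.0699999999999998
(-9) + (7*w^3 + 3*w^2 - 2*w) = 7*w^3 + 3*w^2 - 2*w - 9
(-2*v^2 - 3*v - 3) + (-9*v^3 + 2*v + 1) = -9*v^3 - 2*v^2 - v - 2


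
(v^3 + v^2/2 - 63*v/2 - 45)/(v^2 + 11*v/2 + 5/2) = (2*v^2 - 9*v - 18)/(2*v + 1)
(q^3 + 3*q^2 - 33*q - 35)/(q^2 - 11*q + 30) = (q^2 + 8*q + 7)/(q - 6)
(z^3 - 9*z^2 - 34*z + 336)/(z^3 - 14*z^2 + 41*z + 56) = (z + 6)/(z + 1)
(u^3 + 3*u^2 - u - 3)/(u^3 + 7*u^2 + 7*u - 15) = (u + 1)/(u + 5)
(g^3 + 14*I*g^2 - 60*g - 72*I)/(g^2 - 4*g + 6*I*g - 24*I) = (g^2 + 8*I*g - 12)/(g - 4)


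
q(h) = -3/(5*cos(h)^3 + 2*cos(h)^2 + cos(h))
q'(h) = -3*(15*sin(h)*cos(h)^2 + 4*sin(h)*cos(h) + sin(h))/(5*cos(h)^3 + 2*cos(h)^2 + cos(h))^2 = -(45*sin(h) + 3*sin(h)/cos(h)^2 + 12*tan(h))/(-5*sin(h)^2 + 2*cos(h) + 6)^2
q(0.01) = -0.38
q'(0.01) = -0.01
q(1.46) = -21.16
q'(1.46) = -241.13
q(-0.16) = -0.39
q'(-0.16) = 0.16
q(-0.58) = -0.58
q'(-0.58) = 0.92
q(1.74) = 22.13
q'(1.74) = -120.98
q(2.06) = 5.48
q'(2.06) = -21.52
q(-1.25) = -4.47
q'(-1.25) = 23.73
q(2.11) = 4.52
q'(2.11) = -16.99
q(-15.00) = 1.67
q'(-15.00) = 4.00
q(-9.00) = 0.99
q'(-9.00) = 1.32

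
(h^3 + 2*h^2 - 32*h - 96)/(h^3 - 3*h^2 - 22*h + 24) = (h + 4)/(h - 1)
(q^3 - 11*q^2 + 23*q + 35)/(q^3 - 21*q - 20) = (q - 7)/(q + 4)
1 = 1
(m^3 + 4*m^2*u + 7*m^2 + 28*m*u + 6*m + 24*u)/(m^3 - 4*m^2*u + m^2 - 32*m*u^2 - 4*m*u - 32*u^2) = (-m - 6)/(-m + 8*u)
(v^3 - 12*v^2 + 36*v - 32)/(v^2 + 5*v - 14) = (v^2 - 10*v + 16)/(v + 7)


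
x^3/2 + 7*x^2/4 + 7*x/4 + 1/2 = (x/2 + 1)*(x + 1/2)*(x + 1)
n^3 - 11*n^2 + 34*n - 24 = (n - 6)*(n - 4)*(n - 1)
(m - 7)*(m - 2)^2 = m^3 - 11*m^2 + 32*m - 28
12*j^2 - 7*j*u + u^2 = (-4*j + u)*(-3*j + u)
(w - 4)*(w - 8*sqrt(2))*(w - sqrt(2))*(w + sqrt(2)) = w^4 - 8*sqrt(2)*w^3 - 4*w^3 - 2*w^2 + 32*sqrt(2)*w^2 + 8*w + 16*sqrt(2)*w - 64*sqrt(2)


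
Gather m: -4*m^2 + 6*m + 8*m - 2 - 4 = -4*m^2 + 14*m - 6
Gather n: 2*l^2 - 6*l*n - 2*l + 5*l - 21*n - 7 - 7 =2*l^2 + 3*l + n*(-6*l - 21) - 14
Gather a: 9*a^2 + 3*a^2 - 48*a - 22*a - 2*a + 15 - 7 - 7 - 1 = 12*a^2 - 72*a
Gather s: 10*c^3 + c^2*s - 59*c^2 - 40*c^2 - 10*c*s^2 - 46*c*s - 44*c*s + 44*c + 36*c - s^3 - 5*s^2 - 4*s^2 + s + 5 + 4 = 10*c^3 - 99*c^2 + 80*c - s^3 + s^2*(-10*c - 9) + s*(c^2 - 90*c + 1) + 9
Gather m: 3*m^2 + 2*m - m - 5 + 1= 3*m^2 + m - 4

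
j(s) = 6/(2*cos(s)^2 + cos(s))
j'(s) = 6*(4*sin(s)*cos(s) + sin(s))/(2*cos(s)^2 + cos(s))^2 = 6*(sin(s)/cos(s)^2 + 4*tan(s))/(2*cos(s) + 1)^2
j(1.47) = 49.64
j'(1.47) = 573.01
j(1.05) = 6.04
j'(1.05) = 15.79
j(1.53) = 136.02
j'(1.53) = 3583.53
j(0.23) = 2.09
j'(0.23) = 0.81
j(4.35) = -58.16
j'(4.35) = 220.40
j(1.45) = 40.12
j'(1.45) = 394.72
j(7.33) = 5.99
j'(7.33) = 15.56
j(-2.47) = 13.55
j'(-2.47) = 40.58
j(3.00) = 6.18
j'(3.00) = -2.66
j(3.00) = 6.18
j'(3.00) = -2.66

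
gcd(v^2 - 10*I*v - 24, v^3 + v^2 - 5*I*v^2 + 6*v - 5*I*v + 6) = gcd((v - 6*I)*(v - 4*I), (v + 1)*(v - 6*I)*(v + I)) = v - 6*I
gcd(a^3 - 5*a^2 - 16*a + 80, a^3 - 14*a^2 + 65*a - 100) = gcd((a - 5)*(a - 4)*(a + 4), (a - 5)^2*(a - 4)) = a^2 - 9*a + 20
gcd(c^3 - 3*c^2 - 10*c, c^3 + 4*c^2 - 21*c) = c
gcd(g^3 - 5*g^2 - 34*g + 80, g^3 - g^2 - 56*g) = g - 8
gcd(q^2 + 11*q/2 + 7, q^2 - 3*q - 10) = q + 2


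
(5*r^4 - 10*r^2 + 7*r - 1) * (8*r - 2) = 40*r^5 - 10*r^4 - 80*r^3 + 76*r^2 - 22*r + 2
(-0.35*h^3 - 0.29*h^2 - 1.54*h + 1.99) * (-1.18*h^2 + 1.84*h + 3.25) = 0.413*h^5 - 0.3018*h^4 + 0.1461*h^3 - 6.1243*h^2 - 1.3434*h + 6.4675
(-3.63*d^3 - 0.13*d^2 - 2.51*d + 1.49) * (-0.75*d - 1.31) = 2.7225*d^4 + 4.8528*d^3 + 2.0528*d^2 + 2.1706*d - 1.9519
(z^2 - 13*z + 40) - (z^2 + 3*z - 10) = 50 - 16*z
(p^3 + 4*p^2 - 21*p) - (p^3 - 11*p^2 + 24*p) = 15*p^2 - 45*p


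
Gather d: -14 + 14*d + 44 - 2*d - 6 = 12*d + 24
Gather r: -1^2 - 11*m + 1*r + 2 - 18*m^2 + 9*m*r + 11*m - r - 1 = -18*m^2 + 9*m*r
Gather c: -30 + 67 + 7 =44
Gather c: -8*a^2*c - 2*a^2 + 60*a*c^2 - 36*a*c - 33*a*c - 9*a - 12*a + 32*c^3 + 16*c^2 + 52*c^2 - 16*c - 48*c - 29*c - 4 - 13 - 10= -2*a^2 - 21*a + 32*c^3 + c^2*(60*a + 68) + c*(-8*a^2 - 69*a - 93) - 27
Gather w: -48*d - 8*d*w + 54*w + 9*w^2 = -48*d + 9*w^2 + w*(54 - 8*d)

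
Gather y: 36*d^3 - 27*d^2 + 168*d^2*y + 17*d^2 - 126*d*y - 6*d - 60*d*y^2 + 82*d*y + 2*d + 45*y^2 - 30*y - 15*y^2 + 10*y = 36*d^3 - 10*d^2 - 4*d + y^2*(30 - 60*d) + y*(168*d^2 - 44*d - 20)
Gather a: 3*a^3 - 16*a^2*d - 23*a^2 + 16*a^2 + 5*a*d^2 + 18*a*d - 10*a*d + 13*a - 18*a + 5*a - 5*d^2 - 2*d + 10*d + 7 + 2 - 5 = 3*a^3 + a^2*(-16*d - 7) + a*(5*d^2 + 8*d) - 5*d^2 + 8*d + 4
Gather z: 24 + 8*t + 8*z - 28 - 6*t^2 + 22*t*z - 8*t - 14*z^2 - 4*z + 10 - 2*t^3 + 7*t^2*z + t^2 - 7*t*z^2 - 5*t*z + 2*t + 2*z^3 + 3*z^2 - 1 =-2*t^3 - 5*t^2 + 2*t + 2*z^3 + z^2*(-7*t - 11) + z*(7*t^2 + 17*t + 4) + 5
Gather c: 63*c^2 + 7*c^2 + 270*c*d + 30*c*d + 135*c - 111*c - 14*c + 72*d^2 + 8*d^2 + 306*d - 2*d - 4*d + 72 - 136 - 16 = 70*c^2 + c*(300*d + 10) + 80*d^2 + 300*d - 80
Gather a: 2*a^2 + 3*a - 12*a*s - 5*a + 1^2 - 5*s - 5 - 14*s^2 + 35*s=2*a^2 + a*(-12*s - 2) - 14*s^2 + 30*s - 4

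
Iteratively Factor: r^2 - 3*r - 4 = (r + 1)*(r - 4)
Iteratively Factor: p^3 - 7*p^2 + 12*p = (p - 4)*(p^2 - 3*p) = p*(p - 4)*(p - 3)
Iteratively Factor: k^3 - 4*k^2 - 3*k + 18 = (k - 3)*(k^2 - k - 6) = (k - 3)^2*(k + 2)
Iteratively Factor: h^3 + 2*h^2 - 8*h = (h - 2)*(h^2 + 4*h) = (h - 2)*(h + 4)*(h)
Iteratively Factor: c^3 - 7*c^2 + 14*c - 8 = (c - 1)*(c^2 - 6*c + 8) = (c - 2)*(c - 1)*(c - 4)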